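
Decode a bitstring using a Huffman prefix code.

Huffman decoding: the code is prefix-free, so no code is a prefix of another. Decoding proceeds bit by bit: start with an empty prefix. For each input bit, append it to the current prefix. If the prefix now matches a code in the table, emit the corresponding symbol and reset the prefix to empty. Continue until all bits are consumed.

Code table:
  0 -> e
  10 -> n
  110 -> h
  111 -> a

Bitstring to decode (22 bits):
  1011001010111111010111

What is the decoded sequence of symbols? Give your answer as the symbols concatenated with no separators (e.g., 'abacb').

Answer: nhennaaena

Derivation:
Bit 0: prefix='1' (no match yet)
Bit 1: prefix='10' -> emit 'n', reset
Bit 2: prefix='1' (no match yet)
Bit 3: prefix='11' (no match yet)
Bit 4: prefix='110' -> emit 'h', reset
Bit 5: prefix='0' -> emit 'e', reset
Bit 6: prefix='1' (no match yet)
Bit 7: prefix='10' -> emit 'n', reset
Bit 8: prefix='1' (no match yet)
Bit 9: prefix='10' -> emit 'n', reset
Bit 10: prefix='1' (no match yet)
Bit 11: prefix='11' (no match yet)
Bit 12: prefix='111' -> emit 'a', reset
Bit 13: prefix='1' (no match yet)
Bit 14: prefix='11' (no match yet)
Bit 15: prefix='111' -> emit 'a', reset
Bit 16: prefix='0' -> emit 'e', reset
Bit 17: prefix='1' (no match yet)
Bit 18: prefix='10' -> emit 'n', reset
Bit 19: prefix='1' (no match yet)
Bit 20: prefix='11' (no match yet)
Bit 21: prefix='111' -> emit 'a', reset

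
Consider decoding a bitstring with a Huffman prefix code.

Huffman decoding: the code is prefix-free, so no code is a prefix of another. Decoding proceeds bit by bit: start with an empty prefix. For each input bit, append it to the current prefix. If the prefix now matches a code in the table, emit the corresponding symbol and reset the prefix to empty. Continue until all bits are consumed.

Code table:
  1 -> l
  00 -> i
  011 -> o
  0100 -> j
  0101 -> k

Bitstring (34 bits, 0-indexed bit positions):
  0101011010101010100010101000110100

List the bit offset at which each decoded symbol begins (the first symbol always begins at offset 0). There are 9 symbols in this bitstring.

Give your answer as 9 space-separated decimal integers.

Bit 0: prefix='0' (no match yet)
Bit 1: prefix='01' (no match yet)
Bit 2: prefix='010' (no match yet)
Bit 3: prefix='0101' -> emit 'k', reset
Bit 4: prefix='0' (no match yet)
Bit 5: prefix='01' (no match yet)
Bit 6: prefix='011' -> emit 'o', reset
Bit 7: prefix='0' (no match yet)
Bit 8: prefix='01' (no match yet)
Bit 9: prefix='010' (no match yet)
Bit 10: prefix='0101' -> emit 'k', reset
Bit 11: prefix='0' (no match yet)
Bit 12: prefix='01' (no match yet)
Bit 13: prefix='010' (no match yet)
Bit 14: prefix='0101' -> emit 'k', reset
Bit 15: prefix='0' (no match yet)
Bit 16: prefix='01' (no match yet)
Bit 17: prefix='010' (no match yet)
Bit 18: prefix='0100' -> emit 'j', reset
Bit 19: prefix='0' (no match yet)
Bit 20: prefix='01' (no match yet)
Bit 21: prefix='010' (no match yet)
Bit 22: prefix='0101' -> emit 'k', reset
Bit 23: prefix='0' (no match yet)
Bit 24: prefix='01' (no match yet)
Bit 25: prefix='010' (no match yet)
Bit 26: prefix='0100' -> emit 'j', reset
Bit 27: prefix='0' (no match yet)
Bit 28: prefix='01' (no match yet)
Bit 29: prefix='011' -> emit 'o', reset
Bit 30: prefix='0' (no match yet)
Bit 31: prefix='01' (no match yet)
Bit 32: prefix='010' (no match yet)
Bit 33: prefix='0100' -> emit 'j', reset

Answer: 0 4 7 11 15 19 23 27 30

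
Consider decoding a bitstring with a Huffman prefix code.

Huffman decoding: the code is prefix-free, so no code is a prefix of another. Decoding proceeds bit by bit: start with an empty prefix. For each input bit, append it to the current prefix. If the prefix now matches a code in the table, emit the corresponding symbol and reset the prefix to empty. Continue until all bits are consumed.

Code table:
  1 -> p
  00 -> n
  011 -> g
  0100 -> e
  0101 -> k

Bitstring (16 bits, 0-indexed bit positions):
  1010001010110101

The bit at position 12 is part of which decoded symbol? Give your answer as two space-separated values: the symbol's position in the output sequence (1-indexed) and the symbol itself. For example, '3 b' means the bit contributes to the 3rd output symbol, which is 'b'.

Answer: 5 k

Derivation:
Bit 0: prefix='1' -> emit 'p', reset
Bit 1: prefix='0' (no match yet)
Bit 2: prefix='01' (no match yet)
Bit 3: prefix='010' (no match yet)
Bit 4: prefix='0100' -> emit 'e', reset
Bit 5: prefix='0' (no match yet)
Bit 6: prefix='01' (no match yet)
Bit 7: prefix='010' (no match yet)
Bit 8: prefix='0101' -> emit 'k', reset
Bit 9: prefix='0' (no match yet)
Bit 10: prefix='01' (no match yet)
Bit 11: prefix='011' -> emit 'g', reset
Bit 12: prefix='0' (no match yet)
Bit 13: prefix='01' (no match yet)
Bit 14: prefix='010' (no match yet)
Bit 15: prefix='0101' -> emit 'k', reset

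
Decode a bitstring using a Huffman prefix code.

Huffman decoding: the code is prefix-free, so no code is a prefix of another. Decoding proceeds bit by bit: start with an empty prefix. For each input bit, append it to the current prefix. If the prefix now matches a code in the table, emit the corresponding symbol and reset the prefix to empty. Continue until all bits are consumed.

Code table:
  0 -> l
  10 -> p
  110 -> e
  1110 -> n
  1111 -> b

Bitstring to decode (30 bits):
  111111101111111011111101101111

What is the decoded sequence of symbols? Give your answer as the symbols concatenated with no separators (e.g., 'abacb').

Bit 0: prefix='1' (no match yet)
Bit 1: prefix='11' (no match yet)
Bit 2: prefix='111' (no match yet)
Bit 3: prefix='1111' -> emit 'b', reset
Bit 4: prefix='1' (no match yet)
Bit 5: prefix='11' (no match yet)
Bit 6: prefix='111' (no match yet)
Bit 7: prefix='1110' -> emit 'n', reset
Bit 8: prefix='1' (no match yet)
Bit 9: prefix='11' (no match yet)
Bit 10: prefix='111' (no match yet)
Bit 11: prefix='1111' -> emit 'b', reset
Bit 12: prefix='1' (no match yet)
Bit 13: prefix='11' (no match yet)
Bit 14: prefix='111' (no match yet)
Bit 15: prefix='1110' -> emit 'n', reset
Bit 16: prefix='1' (no match yet)
Bit 17: prefix='11' (no match yet)
Bit 18: prefix='111' (no match yet)
Bit 19: prefix='1111' -> emit 'b', reset
Bit 20: prefix='1' (no match yet)
Bit 21: prefix='11' (no match yet)
Bit 22: prefix='110' -> emit 'e', reset
Bit 23: prefix='1' (no match yet)
Bit 24: prefix='11' (no match yet)
Bit 25: prefix='110' -> emit 'e', reset
Bit 26: prefix='1' (no match yet)
Bit 27: prefix='11' (no match yet)
Bit 28: prefix='111' (no match yet)
Bit 29: prefix='1111' -> emit 'b', reset

Answer: bnbnbeeb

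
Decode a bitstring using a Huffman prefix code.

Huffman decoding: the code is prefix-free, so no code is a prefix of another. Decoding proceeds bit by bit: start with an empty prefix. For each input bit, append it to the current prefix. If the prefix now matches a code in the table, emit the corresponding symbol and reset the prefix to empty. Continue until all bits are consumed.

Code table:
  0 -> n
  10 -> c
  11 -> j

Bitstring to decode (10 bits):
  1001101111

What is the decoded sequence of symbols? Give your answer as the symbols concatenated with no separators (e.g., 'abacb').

Bit 0: prefix='1' (no match yet)
Bit 1: prefix='10' -> emit 'c', reset
Bit 2: prefix='0' -> emit 'n', reset
Bit 3: prefix='1' (no match yet)
Bit 4: prefix='11' -> emit 'j', reset
Bit 5: prefix='0' -> emit 'n', reset
Bit 6: prefix='1' (no match yet)
Bit 7: prefix='11' -> emit 'j', reset
Bit 8: prefix='1' (no match yet)
Bit 9: prefix='11' -> emit 'j', reset

Answer: cnjnjj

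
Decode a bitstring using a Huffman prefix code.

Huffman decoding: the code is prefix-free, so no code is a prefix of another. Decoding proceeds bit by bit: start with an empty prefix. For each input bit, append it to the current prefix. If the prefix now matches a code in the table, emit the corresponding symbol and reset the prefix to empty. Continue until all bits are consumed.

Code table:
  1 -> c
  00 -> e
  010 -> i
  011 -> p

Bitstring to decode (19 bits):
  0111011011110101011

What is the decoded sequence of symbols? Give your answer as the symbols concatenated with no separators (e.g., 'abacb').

Answer: pcppccicp

Derivation:
Bit 0: prefix='0' (no match yet)
Bit 1: prefix='01' (no match yet)
Bit 2: prefix='011' -> emit 'p', reset
Bit 3: prefix='1' -> emit 'c', reset
Bit 4: prefix='0' (no match yet)
Bit 5: prefix='01' (no match yet)
Bit 6: prefix='011' -> emit 'p', reset
Bit 7: prefix='0' (no match yet)
Bit 8: prefix='01' (no match yet)
Bit 9: prefix='011' -> emit 'p', reset
Bit 10: prefix='1' -> emit 'c', reset
Bit 11: prefix='1' -> emit 'c', reset
Bit 12: prefix='0' (no match yet)
Bit 13: prefix='01' (no match yet)
Bit 14: prefix='010' -> emit 'i', reset
Bit 15: prefix='1' -> emit 'c', reset
Bit 16: prefix='0' (no match yet)
Bit 17: prefix='01' (no match yet)
Bit 18: prefix='011' -> emit 'p', reset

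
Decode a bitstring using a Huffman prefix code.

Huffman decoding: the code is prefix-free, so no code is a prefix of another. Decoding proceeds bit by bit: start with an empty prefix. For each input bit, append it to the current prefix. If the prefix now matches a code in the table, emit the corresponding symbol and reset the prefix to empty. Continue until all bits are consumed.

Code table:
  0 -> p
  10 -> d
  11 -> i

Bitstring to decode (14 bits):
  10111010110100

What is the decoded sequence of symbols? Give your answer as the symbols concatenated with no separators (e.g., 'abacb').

Answer: diddipdp

Derivation:
Bit 0: prefix='1' (no match yet)
Bit 1: prefix='10' -> emit 'd', reset
Bit 2: prefix='1' (no match yet)
Bit 3: prefix='11' -> emit 'i', reset
Bit 4: prefix='1' (no match yet)
Bit 5: prefix='10' -> emit 'd', reset
Bit 6: prefix='1' (no match yet)
Bit 7: prefix='10' -> emit 'd', reset
Bit 8: prefix='1' (no match yet)
Bit 9: prefix='11' -> emit 'i', reset
Bit 10: prefix='0' -> emit 'p', reset
Bit 11: prefix='1' (no match yet)
Bit 12: prefix='10' -> emit 'd', reset
Bit 13: prefix='0' -> emit 'p', reset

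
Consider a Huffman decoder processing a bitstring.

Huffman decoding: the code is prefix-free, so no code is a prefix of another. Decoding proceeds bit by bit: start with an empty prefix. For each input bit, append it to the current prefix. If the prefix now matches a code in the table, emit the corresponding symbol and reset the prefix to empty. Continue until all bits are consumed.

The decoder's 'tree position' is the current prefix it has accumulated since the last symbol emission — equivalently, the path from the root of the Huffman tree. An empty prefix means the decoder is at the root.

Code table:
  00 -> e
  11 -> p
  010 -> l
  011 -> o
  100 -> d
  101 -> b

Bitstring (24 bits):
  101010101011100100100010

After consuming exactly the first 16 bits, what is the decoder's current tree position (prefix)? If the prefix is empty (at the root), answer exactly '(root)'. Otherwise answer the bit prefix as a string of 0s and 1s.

Answer: 1

Derivation:
Bit 0: prefix='1' (no match yet)
Bit 1: prefix='10' (no match yet)
Bit 2: prefix='101' -> emit 'b', reset
Bit 3: prefix='0' (no match yet)
Bit 4: prefix='01' (no match yet)
Bit 5: prefix='010' -> emit 'l', reset
Bit 6: prefix='1' (no match yet)
Bit 7: prefix='10' (no match yet)
Bit 8: prefix='101' -> emit 'b', reset
Bit 9: prefix='0' (no match yet)
Bit 10: prefix='01' (no match yet)
Bit 11: prefix='011' -> emit 'o', reset
Bit 12: prefix='1' (no match yet)
Bit 13: prefix='10' (no match yet)
Bit 14: prefix='100' -> emit 'd', reset
Bit 15: prefix='1' (no match yet)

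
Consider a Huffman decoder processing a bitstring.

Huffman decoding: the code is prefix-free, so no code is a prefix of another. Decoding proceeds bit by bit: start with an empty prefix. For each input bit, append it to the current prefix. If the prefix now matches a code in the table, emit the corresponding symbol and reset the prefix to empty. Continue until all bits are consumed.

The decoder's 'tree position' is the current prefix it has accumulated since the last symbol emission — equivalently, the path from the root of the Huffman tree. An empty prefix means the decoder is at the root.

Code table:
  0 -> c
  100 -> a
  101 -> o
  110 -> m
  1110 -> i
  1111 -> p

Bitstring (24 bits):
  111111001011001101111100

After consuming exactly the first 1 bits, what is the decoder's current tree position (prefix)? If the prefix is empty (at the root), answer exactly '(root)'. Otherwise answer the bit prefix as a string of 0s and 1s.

Answer: 1

Derivation:
Bit 0: prefix='1' (no match yet)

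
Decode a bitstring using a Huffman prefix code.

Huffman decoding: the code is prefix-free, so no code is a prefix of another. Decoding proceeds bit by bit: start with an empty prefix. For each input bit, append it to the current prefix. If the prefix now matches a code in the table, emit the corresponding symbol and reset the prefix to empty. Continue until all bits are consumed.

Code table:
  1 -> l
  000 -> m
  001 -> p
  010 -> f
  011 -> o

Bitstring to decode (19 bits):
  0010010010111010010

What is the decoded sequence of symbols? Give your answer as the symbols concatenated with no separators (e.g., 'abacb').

Answer: pppolff

Derivation:
Bit 0: prefix='0' (no match yet)
Bit 1: prefix='00' (no match yet)
Bit 2: prefix='001' -> emit 'p', reset
Bit 3: prefix='0' (no match yet)
Bit 4: prefix='00' (no match yet)
Bit 5: prefix='001' -> emit 'p', reset
Bit 6: prefix='0' (no match yet)
Bit 7: prefix='00' (no match yet)
Bit 8: prefix='001' -> emit 'p', reset
Bit 9: prefix='0' (no match yet)
Bit 10: prefix='01' (no match yet)
Bit 11: prefix='011' -> emit 'o', reset
Bit 12: prefix='1' -> emit 'l', reset
Bit 13: prefix='0' (no match yet)
Bit 14: prefix='01' (no match yet)
Bit 15: prefix='010' -> emit 'f', reset
Bit 16: prefix='0' (no match yet)
Bit 17: prefix='01' (no match yet)
Bit 18: prefix='010' -> emit 'f', reset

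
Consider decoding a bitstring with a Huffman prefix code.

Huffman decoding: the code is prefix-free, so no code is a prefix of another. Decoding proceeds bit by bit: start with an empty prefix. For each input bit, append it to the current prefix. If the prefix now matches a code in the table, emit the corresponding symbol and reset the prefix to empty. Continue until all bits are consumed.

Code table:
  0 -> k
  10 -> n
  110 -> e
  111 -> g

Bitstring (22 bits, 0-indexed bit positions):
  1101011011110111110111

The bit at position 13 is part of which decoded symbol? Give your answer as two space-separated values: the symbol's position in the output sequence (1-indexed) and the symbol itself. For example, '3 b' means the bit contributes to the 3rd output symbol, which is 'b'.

Answer: 6 g

Derivation:
Bit 0: prefix='1' (no match yet)
Bit 1: prefix='11' (no match yet)
Bit 2: prefix='110' -> emit 'e', reset
Bit 3: prefix='1' (no match yet)
Bit 4: prefix='10' -> emit 'n', reset
Bit 5: prefix='1' (no match yet)
Bit 6: prefix='11' (no match yet)
Bit 7: prefix='110' -> emit 'e', reset
Bit 8: prefix='1' (no match yet)
Bit 9: prefix='11' (no match yet)
Bit 10: prefix='111' -> emit 'g', reset
Bit 11: prefix='1' (no match yet)
Bit 12: prefix='10' -> emit 'n', reset
Bit 13: prefix='1' (no match yet)
Bit 14: prefix='11' (no match yet)
Bit 15: prefix='111' -> emit 'g', reset
Bit 16: prefix='1' (no match yet)
Bit 17: prefix='11' (no match yet)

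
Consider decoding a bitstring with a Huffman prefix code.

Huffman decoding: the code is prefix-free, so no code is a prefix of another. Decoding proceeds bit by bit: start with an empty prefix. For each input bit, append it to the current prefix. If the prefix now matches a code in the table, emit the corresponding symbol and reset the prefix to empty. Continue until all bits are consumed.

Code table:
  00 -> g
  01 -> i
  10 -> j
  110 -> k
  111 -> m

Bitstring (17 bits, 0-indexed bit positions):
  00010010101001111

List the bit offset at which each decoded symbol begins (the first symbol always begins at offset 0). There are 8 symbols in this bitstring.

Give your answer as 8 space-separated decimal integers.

Bit 0: prefix='0' (no match yet)
Bit 1: prefix='00' -> emit 'g', reset
Bit 2: prefix='0' (no match yet)
Bit 3: prefix='01' -> emit 'i', reset
Bit 4: prefix='0' (no match yet)
Bit 5: prefix='00' -> emit 'g', reset
Bit 6: prefix='1' (no match yet)
Bit 7: prefix='10' -> emit 'j', reset
Bit 8: prefix='1' (no match yet)
Bit 9: prefix='10' -> emit 'j', reset
Bit 10: prefix='1' (no match yet)
Bit 11: prefix='10' -> emit 'j', reset
Bit 12: prefix='0' (no match yet)
Bit 13: prefix='01' -> emit 'i', reset
Bit 14: prefix='1' (no match yet)
Bit 15: prefix='11' (no match yet)
Bit 16: prefix='111' -> emit 'm', reset

Answer: 0 2 4 6 8 10 12 14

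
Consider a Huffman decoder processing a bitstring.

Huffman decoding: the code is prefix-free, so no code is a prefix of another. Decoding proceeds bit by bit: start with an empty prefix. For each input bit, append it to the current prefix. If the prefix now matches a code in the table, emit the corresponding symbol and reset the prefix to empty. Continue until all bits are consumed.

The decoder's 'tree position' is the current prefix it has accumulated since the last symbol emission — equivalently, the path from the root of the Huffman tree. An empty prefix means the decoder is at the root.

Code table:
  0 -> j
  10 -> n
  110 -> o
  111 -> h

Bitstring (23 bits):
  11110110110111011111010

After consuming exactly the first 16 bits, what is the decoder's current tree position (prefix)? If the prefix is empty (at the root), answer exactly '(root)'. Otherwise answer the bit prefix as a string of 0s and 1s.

Answer: 1

Derivation:
Bit 0: prefix='1' (no match yet)
Bit 1: prefix='11' (no match yet)
Bit 2: prefix='111' -> emit 'h', reset
Bit 3: prefix='1' (no match yet)
Bit 4: prefix='10' -> emit 'n', reset
Bit 5: prefix='1' (no match yet)
Bit 6: prefix='11' (no match yet)
Bit 7: prefix='110' -> emit 'o', reset
Bit 8: prefix='1' (no match yet)
Bit 9: prefix='11' (no match yet)
Bit 10: prefix='110' -> emit 'o', reset
Bit 11: prefix='1' (no match yet)
Bit 12: prefix='11' (no match yet)
Bit 13: prefix='111' -> emit 'h', reset
Bit 14: prefix='0' -> emit 'j', reset
Bit 15: prefix='1' (no match yet)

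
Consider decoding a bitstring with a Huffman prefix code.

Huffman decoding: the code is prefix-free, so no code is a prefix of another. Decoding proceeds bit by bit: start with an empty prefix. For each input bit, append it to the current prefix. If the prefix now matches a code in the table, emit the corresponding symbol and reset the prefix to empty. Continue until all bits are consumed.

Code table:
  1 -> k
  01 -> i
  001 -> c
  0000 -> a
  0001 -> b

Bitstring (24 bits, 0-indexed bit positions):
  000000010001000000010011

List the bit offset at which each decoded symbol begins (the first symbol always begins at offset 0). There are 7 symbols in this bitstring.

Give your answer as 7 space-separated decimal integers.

Answer: 0 4 8 12 16 20 23

Derivation:
Bit 0: prefix='0' (no match yet)
Bit 1: prefix='00' (no match yet)
Bit 2: prefix='000' (no match yet)
Bit 3: prefix='0000' -> emit 'a', reset
Bit 4: prefix='0' (no match yet)
Bit 5: prefix='00' (no match yet)
Bit 6: prefix='000' (no match yet)
Bit 7: prefix='0001' -> emit 'b', reset
Bit 8: prefix='0' (no match yet)
Bit 9: prefix='00' (no match yet)
Bit 10: prefix='000' (no match yet)
Bit 11: prefix='0001' -> emit 'b', reset
Bit 12: prefix='0' (no match yet)
Bit 13: prefix='00' (no match yet)
Bit 14: prefix='000' (no match yet)
Bit 15: prefix='0000' -> emit 'a', reset
Bit 16: prefix='0' (no match yet)
Bit 17: prefix='00' (no match yet)
Bit 18: prefix='000' (no match yet)
Bit 19: prefix='0001' -> emit 'b', reset
Bit 20: prefix='0' (no match yet)
Bit 21: prefix='00' (no match yet)
Bit 22: prefix='001' -> emit 'c', reset
Bit 23: prefix='1' -> emit 'k', reset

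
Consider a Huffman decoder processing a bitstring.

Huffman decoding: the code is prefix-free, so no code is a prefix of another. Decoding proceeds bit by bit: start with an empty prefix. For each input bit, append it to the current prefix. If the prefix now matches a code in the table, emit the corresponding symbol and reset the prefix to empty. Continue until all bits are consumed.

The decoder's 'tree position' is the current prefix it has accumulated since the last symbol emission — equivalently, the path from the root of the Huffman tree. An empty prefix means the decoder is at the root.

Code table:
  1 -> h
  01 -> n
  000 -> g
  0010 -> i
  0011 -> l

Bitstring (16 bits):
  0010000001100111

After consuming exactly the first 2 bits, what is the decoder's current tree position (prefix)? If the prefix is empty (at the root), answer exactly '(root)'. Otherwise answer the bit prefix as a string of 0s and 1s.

Answer: 00

Derivation:
Bit 0: prefix='0' (no match yet)
Bit 1: prefix='00' (no match yet)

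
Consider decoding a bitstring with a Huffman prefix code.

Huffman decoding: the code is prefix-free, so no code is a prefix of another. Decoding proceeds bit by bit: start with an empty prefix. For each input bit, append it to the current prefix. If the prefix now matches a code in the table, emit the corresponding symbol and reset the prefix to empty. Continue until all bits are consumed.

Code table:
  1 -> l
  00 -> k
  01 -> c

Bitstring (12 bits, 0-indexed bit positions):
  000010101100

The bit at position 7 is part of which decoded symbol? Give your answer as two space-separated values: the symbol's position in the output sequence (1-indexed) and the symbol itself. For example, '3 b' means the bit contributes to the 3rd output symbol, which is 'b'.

Answer: 5 c

Derivation:
Bit 0: prefix='0' (no match yet)
Bit 1: prefix='00' -> emit 'k', reset
Bit 2: prefix='0' (no match yet)
Bit 3: prefix='00' -> emit 'k', reset
Bit 4: prefix='1' -> emit 'l', reset
Bit 5: prefix='0' (no match yet)
Bit 6: prefix='01' -> emit 'c', reset
Bit 7: prefix='0' (no match yet)
Bit 8: prefix='01' -> emit 'c', reset
Bit 9: prefix='1' -> emit 'l', reset
Bit 10: prefix='0' (no match yet)
Bit 11: prefix='00' -> emit 'k', reset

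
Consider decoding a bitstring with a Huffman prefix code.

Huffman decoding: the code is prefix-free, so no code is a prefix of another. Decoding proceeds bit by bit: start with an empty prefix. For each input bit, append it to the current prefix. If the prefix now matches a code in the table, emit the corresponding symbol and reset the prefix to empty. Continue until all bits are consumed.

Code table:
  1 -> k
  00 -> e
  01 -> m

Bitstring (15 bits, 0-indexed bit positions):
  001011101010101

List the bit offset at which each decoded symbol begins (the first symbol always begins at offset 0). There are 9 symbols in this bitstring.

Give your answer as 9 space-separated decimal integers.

Answer: 0 2 3 5 6 7 9 11 13

Derivation:
Bit 0: prefix='0' (no match yet)
Bit 1: prefix='00' -> emit 'e', reset
Bit 2: prefix='1' -> emit 'k', reset
Bit 3: prefix='0' (no match yet)
Bit 4: prefix='01' -> emit 'm', reset
Bit 5: prefix='1' -> emit 'k', reset
Bit 6: prefix='1' -> emit 'k', reset
Bit 7: prefix='0' (no match yet)
Bit 8: prefix='01' -> emit 'm', reset
Bit 9: prefix='0' (no match yet)
Bit 10: prefix='01' -> emit 'm', reset
Bit 11: prefix='0' (no match yet)
Bit 12: prefix='01' -> emit 'm', reset
Bit 13: prefix='0' (no match yet)
Bit 14: prefix='01' -> emit 'm', reset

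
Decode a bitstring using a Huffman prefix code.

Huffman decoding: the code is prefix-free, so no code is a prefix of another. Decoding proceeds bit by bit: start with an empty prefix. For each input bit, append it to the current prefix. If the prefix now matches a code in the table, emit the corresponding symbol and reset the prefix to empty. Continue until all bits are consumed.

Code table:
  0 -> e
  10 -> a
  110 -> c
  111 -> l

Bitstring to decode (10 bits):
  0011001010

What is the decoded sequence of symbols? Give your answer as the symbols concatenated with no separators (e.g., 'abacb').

Bit 0: prefix='0' -> emit 'e', reset
Bit 1: prefix='0' -> emit 'e', reset
Bit 2: prefix='1' (no match yet)
Bit 3: prefix='11' (no match yet)
Bit 4: prefix='110' -> emit 'c', reset
Bit 5: prefix='0' -> emit 'e', reset
Bit 6: prefix='1' (no match yet)
Bit 7: prefix='10' -> emit 'a', reset
Bit 8: prefix='1' (no match yet)
Bit 9: prefix='10' -> emit 'a', reset

Answer: eeceaa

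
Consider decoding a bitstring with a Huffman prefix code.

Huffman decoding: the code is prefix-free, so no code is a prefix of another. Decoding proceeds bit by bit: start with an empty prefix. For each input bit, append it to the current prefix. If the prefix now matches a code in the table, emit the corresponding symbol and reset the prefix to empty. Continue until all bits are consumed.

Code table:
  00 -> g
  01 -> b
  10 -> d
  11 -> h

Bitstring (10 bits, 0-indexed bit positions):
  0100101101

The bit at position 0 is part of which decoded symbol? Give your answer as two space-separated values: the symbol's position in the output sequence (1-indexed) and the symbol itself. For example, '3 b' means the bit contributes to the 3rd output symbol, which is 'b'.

Bit 0: prefix='0' (no match yet)
Bit 1: prefix='01' -> emit 'b', reset
Bit 2: prefix='0' (no match yet)
Bit 3: prefix='00' -> emit 'g', reset
Bit 4: prefix='1' (no match yet)

Answer: 1 b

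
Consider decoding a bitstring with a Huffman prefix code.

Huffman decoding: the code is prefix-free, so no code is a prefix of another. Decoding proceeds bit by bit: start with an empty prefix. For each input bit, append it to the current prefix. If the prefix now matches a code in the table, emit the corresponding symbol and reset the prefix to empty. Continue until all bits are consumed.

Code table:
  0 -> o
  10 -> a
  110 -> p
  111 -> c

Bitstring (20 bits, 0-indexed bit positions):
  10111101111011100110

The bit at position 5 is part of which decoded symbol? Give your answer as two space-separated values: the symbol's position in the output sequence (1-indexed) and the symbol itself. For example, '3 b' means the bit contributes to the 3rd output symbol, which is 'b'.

Answer: 3 a

Derivation:
Bit 0: prefix='1' (no match yet)
Bit 1: prefix='10' -> emit 'a', reset
Bit 2: prefix='1' (no match yet)
Bit 3: prefix='11' (no match yet)
Bit 4: prefix='111' -> emit 'c', reset
Bit 5: prefix='1' (no match yet)
Bit 6: prefix='10' -> emit 'a', reset
Bit 7: prefix='1' (no match yet)
Bit 8: prefix='11' (no match yet)
Bit 9: prefix='111' -> emit 'c', reset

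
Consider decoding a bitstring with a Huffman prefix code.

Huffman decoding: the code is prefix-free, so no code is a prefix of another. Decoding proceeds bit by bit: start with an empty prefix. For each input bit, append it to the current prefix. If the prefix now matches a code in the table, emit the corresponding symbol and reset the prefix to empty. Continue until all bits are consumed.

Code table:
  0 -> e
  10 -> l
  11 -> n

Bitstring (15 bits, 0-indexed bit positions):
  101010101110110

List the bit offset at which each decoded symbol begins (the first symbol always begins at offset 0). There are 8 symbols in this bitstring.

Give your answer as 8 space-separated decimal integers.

Answer: 0 2 4 6 8 10 12 14

Derivation:
Bit 0: prefix='1' (no match yet)
Bit 1: prefix='10' -> emit 'l', reset
Bit 2: prefix='1' (no match yet)
Bit 3: prefix='10' -> emit 'l', reset
Bit 4: prefix='1' (no match yet)
Bit 5: prefix='10' -> emit 'l', reset
Bit 6: prefix='1' (no match yet)
Bit 7: prefix='10' -> emit 'l', reset
Bit 8: prefix='1' (no match yet)
Bit 9: prefix='11' -> emit 'n', reset
Bit 10: prefix='1' (no match yet)
Bit 11: prefix='10' -> emit 'l', reset
Bit 12: prefix='1' (no match yet)
Bit 13: prefix='11' -> emit 'n', reset
Bit 14: prefix='0' -> emit 'e', reset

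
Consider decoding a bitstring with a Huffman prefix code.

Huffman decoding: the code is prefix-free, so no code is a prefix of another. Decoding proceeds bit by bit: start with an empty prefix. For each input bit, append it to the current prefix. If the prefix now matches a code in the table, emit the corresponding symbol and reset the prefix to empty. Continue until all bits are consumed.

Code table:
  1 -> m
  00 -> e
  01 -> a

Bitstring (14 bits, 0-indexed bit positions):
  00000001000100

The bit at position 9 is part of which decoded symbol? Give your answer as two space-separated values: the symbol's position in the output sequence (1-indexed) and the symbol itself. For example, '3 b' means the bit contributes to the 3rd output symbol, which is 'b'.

Answer: 5 e

Derivation:
Bit 0: prefix='0' (no match yet)
Bit 1: prefix='00' -> emit 'e', reset
Bit 2: prefix='0' (no match yet)
Bit 3: prefix='00' -> emit 'e', reset
Bit 4: prefix='0' (no match yet)
Bit 5: prefix='00' -> emit 'e', reset
Bit 6: prefix='0' (no match yet)
Bit 7: prefix='01' -> emit 'a', reset
Bit 8: prefix='0' (no match yet)
Bit 9: prefix='00' -> emit 'e', reset
Bit 10: prefix='0' (no match yet)
Bit 11: prefix='01' -> emit 'a', reset
Bit 12: prefix='0' (no match yet)
Bit 13: prefix='00' -> emit 'e', reset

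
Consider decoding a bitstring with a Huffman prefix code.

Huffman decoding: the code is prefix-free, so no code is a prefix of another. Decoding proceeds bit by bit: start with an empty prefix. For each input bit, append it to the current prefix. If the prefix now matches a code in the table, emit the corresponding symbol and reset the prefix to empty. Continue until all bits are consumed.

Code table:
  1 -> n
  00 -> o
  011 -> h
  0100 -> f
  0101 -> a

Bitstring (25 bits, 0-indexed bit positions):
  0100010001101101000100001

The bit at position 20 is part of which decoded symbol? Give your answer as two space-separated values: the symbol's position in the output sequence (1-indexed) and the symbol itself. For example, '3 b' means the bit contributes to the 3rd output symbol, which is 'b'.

Answer: 6 f

Derivation:
Bit 0: prefix='0' (no match yet)
Bit 1: prefix='01' (no match yet)
Bit 2: prefix='010' (no match yet)
Bit 3: prefix='0100' -> emit 'f', reset
Bit 4: prefix='0' (no match yet)
Bit 5: prefix='01' (no match yet)
Bit 6: prefix='010' (no match yet)
Bit 7: prefix='0100' -> emit 'f', reset
Bit 8: prefix='0' (no match yet)
Bit 9: prefix='01' (no match yet)
Bit 10: prefix='011' -> emit 'h', reset
Bit 11: prefix='0' (no match yet)
Bit 12: prefix='01' (no match yet)
Bit 13: prefix='011' -> emit 'h', reset
Bit 14: prefix='0' (no match yet)
Bit 15: prefix='01' (no match yet)
Bit 16: prefix='010' (no match yet)
Bit 17: prefix='0100' -> emit 'f', reset
Bit 18: prefix='0' (no match yet)
Bit 19: prefix='01' (no match yet)
Bit 20: prefix='010' (no match yet)
Bit 21: prefix='0100' -> emit 'f', reset
Bit 22: prefix='0' (no match yet)
Bit 23: prefix='00' -> emit 'o', reset
Bit 24: prefix='1' -> emit 'n', reset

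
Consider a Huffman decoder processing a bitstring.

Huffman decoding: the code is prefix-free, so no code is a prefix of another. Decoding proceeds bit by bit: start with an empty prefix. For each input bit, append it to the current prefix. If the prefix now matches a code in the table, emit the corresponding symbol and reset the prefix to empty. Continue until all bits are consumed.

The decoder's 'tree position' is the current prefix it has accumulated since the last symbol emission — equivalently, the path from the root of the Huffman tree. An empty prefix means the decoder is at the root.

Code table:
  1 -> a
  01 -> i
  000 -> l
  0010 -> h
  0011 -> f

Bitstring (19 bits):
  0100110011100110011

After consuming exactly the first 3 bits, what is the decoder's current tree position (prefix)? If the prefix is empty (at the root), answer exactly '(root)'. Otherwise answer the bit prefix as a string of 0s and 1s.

Bit 0: prefix='0' (no match yet)
Bit 1: prefix='01' -> emit 'i', reset
Bit 2: prefix='0' (no match yet)

Answer: 0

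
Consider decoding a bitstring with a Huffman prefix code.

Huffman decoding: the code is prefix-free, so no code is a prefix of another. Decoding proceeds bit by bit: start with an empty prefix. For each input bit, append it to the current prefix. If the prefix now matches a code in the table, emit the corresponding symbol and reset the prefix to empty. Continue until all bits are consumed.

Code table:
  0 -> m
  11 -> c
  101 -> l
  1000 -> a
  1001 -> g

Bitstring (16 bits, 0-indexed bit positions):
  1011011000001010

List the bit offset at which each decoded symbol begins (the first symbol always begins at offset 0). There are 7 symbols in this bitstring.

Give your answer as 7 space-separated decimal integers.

Answer: 0 3 6 10 11 12 15

Derivation:
Bit 0: prefix='1' (no match yet)
Bit 1: prefix='10' (no match yet)
Bit 2: prefix='101' -> emit 'l', reset
Bit 3: prefix='1' (no match yet)
Bit 4: prefix='10' (no match yet)
Bit 5: prefix='101' -> emit 'l', reset
Bit 6: prefix='1' (no match yet)
Bit 7: prefix='10' (no match yet)
Bit 8: prefix='100' (no match yet)
Bit 9: prefix='1000' -> emit 'a', reset
Bit 10: prefix='0' -> emit 'm', reset
Bit 11: prefix='0' -> emit 'm', reset
Bit 12: prefix='1' (no match yet)
Bit 13: prefix='10' (no match yet)
Bit 14: prefix='101' -> emit 'l', reset
Bit 15: prefix='0' -> emit 'm', reset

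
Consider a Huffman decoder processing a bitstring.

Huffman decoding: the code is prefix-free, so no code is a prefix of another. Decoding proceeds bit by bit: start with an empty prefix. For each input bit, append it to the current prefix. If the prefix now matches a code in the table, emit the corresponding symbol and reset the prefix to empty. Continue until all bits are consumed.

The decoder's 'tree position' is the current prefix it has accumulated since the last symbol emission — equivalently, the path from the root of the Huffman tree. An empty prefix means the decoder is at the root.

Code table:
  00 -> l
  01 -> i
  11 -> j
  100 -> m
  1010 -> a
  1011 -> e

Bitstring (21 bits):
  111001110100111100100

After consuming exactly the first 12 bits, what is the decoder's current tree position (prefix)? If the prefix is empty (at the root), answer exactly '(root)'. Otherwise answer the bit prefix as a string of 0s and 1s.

Answer: 0

Derivation:
Bit 0: prefix='1' (no match yet)
Bit 1: prefix='11' -> emit 'j', reset
Bit 2: prefix='1' (no match yet)
Bit 3: prefix='10' (no match yet)
Bit 4: prefix='100' -> emit 'm', reset
Bit 5: prefix='1' (no match yet)
Bit 6: prefix='11' -> emit 'j', reset
Bit 7: prefix='1' (no match yet)
Bit 8: prefix='10' (no match yet)
Bit 9: prefix='101' (no match yet)
Bit 10: prefix='1010' -> emit 'a', reset
Bit 11: prefix='0' (no match yet)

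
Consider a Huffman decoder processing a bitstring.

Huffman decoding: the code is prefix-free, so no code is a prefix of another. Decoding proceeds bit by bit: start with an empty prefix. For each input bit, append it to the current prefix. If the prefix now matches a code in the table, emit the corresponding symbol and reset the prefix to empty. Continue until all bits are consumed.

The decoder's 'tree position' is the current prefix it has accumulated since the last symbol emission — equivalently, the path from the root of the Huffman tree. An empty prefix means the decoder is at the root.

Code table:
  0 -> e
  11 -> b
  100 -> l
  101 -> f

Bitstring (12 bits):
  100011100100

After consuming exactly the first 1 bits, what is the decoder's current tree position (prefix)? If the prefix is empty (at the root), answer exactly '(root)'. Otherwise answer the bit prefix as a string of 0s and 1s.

Bit 0: prefix='1' (no match yet)

Answer: 1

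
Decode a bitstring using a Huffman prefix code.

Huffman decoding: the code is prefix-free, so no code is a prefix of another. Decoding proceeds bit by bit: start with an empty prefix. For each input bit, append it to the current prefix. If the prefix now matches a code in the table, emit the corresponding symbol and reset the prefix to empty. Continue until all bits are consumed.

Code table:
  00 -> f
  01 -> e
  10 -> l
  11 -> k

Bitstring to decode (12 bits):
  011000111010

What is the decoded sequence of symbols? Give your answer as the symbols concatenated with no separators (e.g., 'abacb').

Bit 0: prefix='0' (no match yet)
Bit 1: prefix='01' -> emit 'e', reset
Bit 2: prefix='1' (no match yet)
Bit 3: prefix='10' -> emit 'l', reset
Bit 4: prefix='0' (no match yet)
Bit 5: prefix='00' -> emit 'f', reset
Bit 6: prefix='1' (no match yet)
Bit 7: prefix='11' -> emit 'k', reset
Bit 8: prefix='1' (no match yet)
Bit 9: prefix='10' -> emit 'l', reset
Bit 10: prefix='1' (no match yet)
Bit 11: prefix='10' -> emit 'l', reset

Answer: elfkll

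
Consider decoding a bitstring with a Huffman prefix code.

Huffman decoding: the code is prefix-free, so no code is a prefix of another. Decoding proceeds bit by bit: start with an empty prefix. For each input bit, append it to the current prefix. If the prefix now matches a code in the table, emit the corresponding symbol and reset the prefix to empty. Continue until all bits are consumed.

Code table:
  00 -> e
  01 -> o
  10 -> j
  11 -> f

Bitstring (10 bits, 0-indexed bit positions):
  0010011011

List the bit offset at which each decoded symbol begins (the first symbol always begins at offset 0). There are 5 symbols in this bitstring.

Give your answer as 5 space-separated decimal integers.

Answer: 0 2 4 6 8

Derivation:
Bit 0: prefix='0' (no match yet)
Bit 1: prefix='00' -> emit 'e', reset
Bit 2: prefix='1' (no match yet)
Bit 3: prefix='10' -> emit 'j', reset
Bit 4: prefix='0' (no match yet)
Bit 5: prefix='01' -> emit 'o', reset
Bit 6: prefix='1' (no match yet)
Bit 7: prefix='10' -> emit 'j', reset
Bit 8: prefix='1' (no match yet)
Bit 9: prefix='11' -> emit 'f', reset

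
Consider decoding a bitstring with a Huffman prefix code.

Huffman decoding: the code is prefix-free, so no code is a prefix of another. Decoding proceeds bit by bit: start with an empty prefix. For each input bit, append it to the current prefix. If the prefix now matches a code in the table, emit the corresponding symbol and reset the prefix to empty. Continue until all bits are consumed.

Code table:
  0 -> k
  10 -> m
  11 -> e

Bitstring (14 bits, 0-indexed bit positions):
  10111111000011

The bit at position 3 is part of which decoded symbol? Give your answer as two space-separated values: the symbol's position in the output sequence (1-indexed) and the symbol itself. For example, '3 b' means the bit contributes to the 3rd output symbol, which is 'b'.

Bit 0: prefix='1' (no match yet)
Bit 1: prefix='10' -> emit 'm', reset
Bit 2: prefix='1' (no match yet)
Bit 3: prefix='11' -> emit 'e', reset
Bit 4: prefix='1' (no match yet)
Bit 5: prefix='11' -> emit 'e', reset
Bit 6: prefix='1' (no match yet)
Bit 7: prefix='11' -> emit 'e', reset

Answer: 2 e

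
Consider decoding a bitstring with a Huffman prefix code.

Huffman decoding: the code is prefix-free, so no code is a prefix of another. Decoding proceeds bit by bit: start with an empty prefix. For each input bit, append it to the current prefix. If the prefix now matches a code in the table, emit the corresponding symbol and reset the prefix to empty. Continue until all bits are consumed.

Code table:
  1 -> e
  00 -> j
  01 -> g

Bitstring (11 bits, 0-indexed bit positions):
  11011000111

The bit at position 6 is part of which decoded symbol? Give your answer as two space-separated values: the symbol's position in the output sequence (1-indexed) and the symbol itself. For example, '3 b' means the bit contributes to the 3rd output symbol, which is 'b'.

Answer: 5 j

Derivation:
Bit 0: prefix='1' -> emit 'e', reset
Bit 1: prefix='1' -> emit 'e', reset
Bit 2: prefix='0' (no match yet)
Bit 3: prefix='01' -> emit 'g', reset
Bit 4: prefix='1' -> emit 'e', reset
Bit 5: prefix='0' (no match yet)
Bit 6: prefix='00' -> emit 'j', reset
Bit 7: prefix='0' (no match yet)
Bit 8: prefix='01' -> emit 'g', reset
Bit 9: prefix='1' -> emit 'e', reset
Bit 10: prefix='1' -> emit 'e', reset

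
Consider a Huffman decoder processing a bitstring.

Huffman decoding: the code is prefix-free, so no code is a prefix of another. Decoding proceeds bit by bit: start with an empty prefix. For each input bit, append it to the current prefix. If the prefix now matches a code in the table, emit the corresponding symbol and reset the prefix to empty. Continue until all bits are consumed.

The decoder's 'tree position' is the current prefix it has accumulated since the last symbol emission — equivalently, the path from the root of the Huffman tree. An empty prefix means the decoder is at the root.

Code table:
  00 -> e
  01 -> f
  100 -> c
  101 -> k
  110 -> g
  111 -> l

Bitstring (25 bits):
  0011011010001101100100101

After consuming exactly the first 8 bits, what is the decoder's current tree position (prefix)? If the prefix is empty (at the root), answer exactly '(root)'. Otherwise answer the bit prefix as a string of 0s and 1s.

Bit 0: prefix='0' (no match yet)
Bit 1: prefix='00' -> emit 'e', reset
Bit 2: prefix='1' (no match yet)
Bit 3: prefix='11' (no match yet)
Bit 4: prefix='110' -> emit 'g', reset
Bit 5: prefix='1' (no match yet)
Bit 6: prefix='11' (no match yet)
Bit 7: prefix='110' -> emit 'g', reset

Answer: (root)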